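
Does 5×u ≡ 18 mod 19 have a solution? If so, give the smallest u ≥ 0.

15

gcd(5, 19) = 1, so a unique solution mod 19 exists.
5⁻¹ ≡ 4 (mod 19).
u ≡ 4×18 ≡ 15 (mod 19).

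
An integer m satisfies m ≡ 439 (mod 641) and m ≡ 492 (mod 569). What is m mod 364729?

641⁻¹ mod 569: 641·245 ≡ 1 (mod 569), so 641⁻¹ ≡ 245.
m = 439 + 641·((492 − 439)·245 mod 569) = 439 + 641·467 = 299786.

299786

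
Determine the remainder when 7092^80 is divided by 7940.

Compute successive squares:
7092^1 ≡ 7092 (mod 7940)
7092^2 ≡ 7092^2 = 50296464 ≡ 4504 (mod 7940)
7092^4 ≡ 4504^2 = 20286016 ≡ 7256 (mod 7940)
7092^8 ≡ 7256^2 = 52649536 ≡ 7336 (mod 7940)
7092^16 ≡ 7336^2 = 53816896 ≡ 7516 (mod 7940)
7092^32 ≡ 7516^2 = 56490256 ≡ 5096 (mod 7940)
7092^64 ≡ 5096^2 = 25969216 ≡ 5416 (mod 7940)
7092^80 = 7092^64 × 7092^16 ≡ 5416 × 7516 (mod 7940).
5416 × 7516 = 40706656 ≡ 6216 (mod 7940).

6216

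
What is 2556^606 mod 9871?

2556^1 ≡ 2556 (mod 9871)
2556^2 ≡ 2556^2 = 6533136 ≡ 8405 (mod 9871)
2556^4 ≡ 8405^2 = 70644025 ≡ 7149 (mod 9871)
2556^8 ≡ 7149^2 = 51108201 ≡ 6034 (mod 9871)
2556^16 ≡ 6034^2 = 36409156 ≡ 4908 (mod 9871)
2556^32 ≡ 4908^2 = 24088464 ≡ 3224 (mod 9871)
2556^64 ≡ 3224^2 = 10394176 ≡ 13 (mod 9871)
2556^128 ≡ 13^2 = 169 (mod 9871)
2556^256 ≡ 169^2 = 28561 ≡ 8819 (mod 9871)
2556^512 ≡ 8819^2 = 77774761 ≡ 1152 (mod 9871)
2556^606 = 2556^512 × 2556^64 × 2556^16 × 2556^8 × 2556^4 × 2556^2 ≡ 1152 × 13 × 4908 × 6034 × 7149 × 8405 (mod 9871).
Accumulate the product:
1152 × 13 = 14976 ≡ 5105
5105 × 4908 = 25055340 ≡ 2742
2742 × 6034 = 16545228 ≡ 1432
1432 × 7149 = 10237368 ≡ 1141
1141 × 8405 = 9590105 ≡ 5364

5364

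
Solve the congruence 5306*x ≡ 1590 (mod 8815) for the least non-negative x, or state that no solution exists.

gcd(5306, 8815) = 1, so a unique solution mod 8815 exists.
5306⁻¹ ≡ 726 (mod 8815).
x ≡ 726*1590 ≡ 8390 (mod 8815).

8390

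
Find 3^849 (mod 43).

3^1 ≡ 3 (mod 43)
3^2 ≡ 3^2 = 9 (mod 43)
3^4 ≡ 9^2 = 81 ≡ 38 (mod 43)
3^8 ≡ 38^2 = 1444 ≡ 25 (mod 43)
3^16 ≡ 25^2 = 625 ≡ 23 (mod 43)
3^32 ≡ 23^2 = 529 ≡ 13 (mod 43)
3^64 ≡ 13^2 = 169 ≡ 40 (mod 43)
3^128 ≡ 40^2 = 1600 ≡ 9 (mod 43)
3^256 ≡ 9^2 = 81 ≡ 38 (mod 43)
3^512 ≡ 38^2 = 1444 ≡ 25 (mod 43)
3^849 = 3^512 × 3^256 × 3^64 × 3^16 × 3^1 ≡ 25 × 38 × 40 × 23 × 3 (mod 43).
Accumulate the product:
25 × 38 = 950 ≡ 4
4 × 40 = 160 ≡ 31
31 × 23 = 713 ≡ 25
25 × 3 = 75 ≡ 32

32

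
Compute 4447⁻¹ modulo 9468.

Run the extended Euclidean algorithm:
9468 = 2*4447 + 574
4447 = 7*574 + 429
574 = 1*429 + 145
429 = 2*145 + 139
145 = 1*139 + 6
139 = 23*6 + 1
6 = 6*1 + 0
gcd(4447, 9468) = 1, so the inverse exists.
Bézout: 1 = −736*9468 + 1567*4447.
So 4447⁻¹ ≡ 1567 (mod 9468).

1567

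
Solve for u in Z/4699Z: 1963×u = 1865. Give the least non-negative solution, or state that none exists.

gcd(1963, 4699) = 1, so a unique solution mod 4699 exists.
1963⁻¹ ≡ 4237 (mod 4699).
u ≡ 4237×1865 ≡ 2986 (mod 4699).

2986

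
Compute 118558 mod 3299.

3093

118558 = 35·3299 + 3093, so 118558 ≡ 3093 (mod 3299).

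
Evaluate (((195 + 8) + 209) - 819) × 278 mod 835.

195 + 8 = 203
203 + 209 = 412
412 - 819 = -407 ≡ 428 (mod 835)
428 × 278 = 118984 ≡ 414 (mod 835)

414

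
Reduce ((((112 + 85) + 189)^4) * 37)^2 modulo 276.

112 + 85 = 197
197 + 189 = 386 ≡ 110 (mod 276)
(110)^4 ≡ 4 (mod 276)
4 * 37 = 148
(148)^2 ≡ 100 (mod 276)

100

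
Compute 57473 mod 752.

57473 = 76×752 + 321, so 57473 ≡ 321 (mod 752).

321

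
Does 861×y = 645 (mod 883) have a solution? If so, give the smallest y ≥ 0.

653

gcd(861, 883) = 1, so a unique solution mod 883 exists.
861⁻¹ ≡ 602 (mod 883).
y ≡ 602×645 ≡ 653 (mod 883).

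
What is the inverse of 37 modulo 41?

10

Apply the Euclidean algorithm and back-substitute:
41 = 1×37 + 4
37 = 9×4 + 1
4 = 4×1 + 0
gcd(37, 41) = 1, so the inverse exists.
Back-substitute for 1:
1 = 1×37 − 9×4
  = −9×41 + 10×37
So 37⁻¹ ≡ 10 (mod 41).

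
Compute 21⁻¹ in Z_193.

193 = 9*21 + 4
21 = 5*4 + 1
4 = 4*1 + 0
gcd(21, 193) = 1, so the inverse exists.
Bézout: 1 = −5*193 + 46*21.
So 21⁻¹ ≡ 46 (mod 193).

46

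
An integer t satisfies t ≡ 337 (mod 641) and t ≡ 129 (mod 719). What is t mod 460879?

309299

641⁻¹ mod 719: 641·212 ≡ 1 (mod 719), so 641⁻¹ ≡ 212.
t = 337 + 641·((129 − 337)·212 mod 719) = 337 + 641·482 = 309299.
Check: 309299 mod 641 = 337, 309299 mod 719 = 129. ✓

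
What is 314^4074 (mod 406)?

204

4074 in binary is 111111101010, i.e. 4074 = 2048 + 1024 + 512 + 256 + 128 + 64 + 32 + 8 + 2.
314^1 ≡ 314 (mod 406)
314^2 ≡ 314^2 = 98596 ≡ 344 (mod 406)
314^4 ≡ 344^2 = 118336 ≡ 190 (mod 406)
314^8 ≡ 190^2 = 36100 ≡ 372 (mod 406)
314^16 ≡ 372^2 = 138384 ≡ 344 (mod 406)
314^32 ≡ 344^2 = 118336 ≡ 190 (mod 406)
314^64 ≡ 190^2 = 36100 ≡ 372 (mod 406)
314^128 ≡ 372^2 = 138384 ≡ 344 (mod 406)
314^256 ≡ 344^2 = 118336 ≡ 190 (mod 406)
314^512 ≡ 190^2 = 36100 ≡ 372 (mod 406)
314^1024 ≡ 372^2 = 138384 ≡ 344 (mod 406)
314^2048 ≡ 344^2 = 118336 ≡ 190 (mod 406)
314^4074 = 314^2048 · 314^1024 · 314^512 · 314^256 · 314^128 · 314^64 · 314^32 · 314^8 · 314^2 ≡ 190 · 344 · 372 · 190 · 344 · 372 · 190 · 372 · 344 (mod 406).
Accumulate the product:
190 · 344 = 65360 ≡ 400
400 · 372 = 148800 ≡ 204
204 · 190 = 38760 ≡ 190
190 · 344 = 65360 ≡ 400
400 · 372 = 148800 ≡ 204
204 · 190 = 38760 ≡ 190
190 · 372 = 70680 ≡ 36
36 · 344 = 12384 ≡ 204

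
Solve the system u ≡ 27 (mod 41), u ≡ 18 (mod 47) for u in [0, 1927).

41⁻¹ mod 47: 41*39 ≡ 1 (mod 47), so 41⁻¹ ≡ 39.
u = 27 + 41*((18 − 27)*39 mod 47) = 27 + 41*25 = 1052.
Check: 1052 mod 41 = 27, 1052 mod 47 = 18. ✓

1052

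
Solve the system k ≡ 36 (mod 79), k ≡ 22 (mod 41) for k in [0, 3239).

2564

79⁻¹ mod 41: 79×27 ≡ 1 (mod 41), so 79⁻¹ ≡ 27.
k = 36 + 79×((22 − 36)×27 mod 41) = 36 + 79×32 = 2564.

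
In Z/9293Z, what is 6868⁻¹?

Apply the Euclidean algorithm and back-substitute:
9293 = 1×6868 + 2425
6868 = 2×2425 + 2018
2425 = 1×2018 + 407
2018 = 4×407 + 390
407 = 1×390 + 17
390 = 22×17 + 16
17 = 1×16 + 1
16 = 16×1 + 0
gcd(6868, 9293) = 1, so the inverse exists.
Bézout: 1 = 405×9293 − 548×6868.
So 6868⁻¹ ≡ −548 ≡ 8745 (mod 9293).

8745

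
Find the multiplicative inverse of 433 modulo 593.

Apply the Euclidean algorithm and back-substitute:
593 = 1*433 + 160
433 = 2*160 + 113
160 = 1*113 + 47
113 = 2*47 + 19
47 = 2*19 + 9
19 = 2*9 + 1
9 = 9*1 + 0
gcd(433, 593) = 1, so the inverse exists.
Back-substitute for 1:
1 = 1*19 − 2*9
  = −2*47 + 5*19
  = 5*113 − 12*47
  = −12*160 + 17*113
  = 17*433 − 46*160
  = −46*593 + 63*433
So 433⁻¹ ≡ 63 (mod 593).

63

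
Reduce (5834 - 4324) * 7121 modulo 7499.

6643

5834 - 4324 = 1510
1510 * 7121 = 10752710 ≡ 6643 (mod 7499)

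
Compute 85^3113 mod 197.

154

Using repeated squaring:
3113 in binary is 110000101001, i.e. 3113 = 2048 + 1024 + 32 + 8 + 1.
85^1 ≡ 85 (mod 197)
85^2 ≡ 85^2 = 7225 ≡ 133 (mod 197)
85^4 ≡ 133^2 = 17689 ≡ 156 (mod 197)
85^8 ≡ 156^2 = 24336 ≡ 105 (mod 197)
85^16 ≡ 105^2 = 11025 ≡ 190 (mod 197)
85^32 ≡ 190^2 = 36100 ≡ 49 (mod 197)
85^64 ≡ 49^2 = 2401 ≡ 37 (mod 197)
85^128 ≡ 37^2 = 1369 ≡ 187 (mod 197)
85^256 ≡ 187^2 = 34969 ≡ 100 (mod 197)
85^512 ≡ 100^2 = 10000 ≡ 150 (mod 197)
85^1024 ≡ 150^2 = 22500 ≡ 42 (mod 197)
85^2048 ≡ 42^2 = 1764 ≡ 188 (mod 197)
85^3113 = 85^2048 · 85^1024 · 85^32 · 85^8 · 85^1 ≡ 188 · 42 · 49 · 105 · 85 (mod 197).
Accumulate the product:
188 · 42 = 7896 ≡ 16
16 · 49 = 784 ≡ 193
193 · 105 = 20265 ≡ 171
171 · 85 = 14535 ≡ 154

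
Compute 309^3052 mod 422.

3052 in binary is 101111101100, i.e. 3052 = 2048 + 512 + 256 + 128 + 64 + 32 + 8 + 4.
309^1 ≡ 309 (mod 422)
309^2 ≡ 309^2 = 95481 ≡ 109 (mod 422)
309^4 ≡ 109^2 = 11881 ≡ 65 (mod 422)
309^8 ≡ 65^2 = 4225 ≡ 5 (mod 422)
309^16 ≡ 5^2 = 25 (mod 422)
309^32 ≡ 25^2 = 625 ≡ 203 (mod 422)
309^64 ≡ 203^2 = 41209 ≡ 275 (mod 422)
309^128 ≡ 275^2 = 75625 ≡ 87 (mod 422)
309^256 ≡ 87^2 = 7569 ≡ 395 (mod 422)
309^512 ≡ 395^2 = 156025 ≡ 307 (mod 422)
309^1024 ≡ 307^2 = 94249 ≡ 143 (mod 422)
309^2048 ≡ 143^2 = 20449 ≡ 193 (mod 422)
309^3052 = 309^2048 · 309^512 · 309^256 · 309^128 · 309^64 · 309^32 · 309^8 · 309^4 ≡ 193 · 307 · 395 · 87 · 275 · 203 · 5 · 65 (mod 422).
Accumulate the product:
193 · 307 = 59251 ≡ 171
171 · 395 = 67545 ≡ 25
25 · 87 = 2175 ≡ 65
65 · 275 = 17875 ≡ 151
151 · 203 = 30653 ≡ 269
269 · 5 = 1345 ≡ 79
79 · 65 = 5135 ≡ 71

71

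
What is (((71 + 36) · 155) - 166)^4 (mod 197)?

178

71 + 36 = 107
107 · 155 = 16585 ≡ 37 (mod 197)
37 - 166 = -129 ≡ 68 (mod 197)
(68)^4 ≡ 178 (mod 197)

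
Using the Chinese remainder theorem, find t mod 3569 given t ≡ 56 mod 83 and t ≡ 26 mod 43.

83⁻¹ mod 43: 83·14 ≡ 1 (mod 43), so 83⁻¹ ≡ 14.
t = 56 + 83·((26 − 56)·14 mod 43) = 56 + 83·10 = 886.

886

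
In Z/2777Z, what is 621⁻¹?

2777 = 4·621 + 293
621 = 2·293 + 35
293 = 8·35 + 13
35 = 2·13 + 9
13 = 1·9 + 4
9 = 2·4 + 1
4 = 4·1 + 0
gcd(621, 2777) = 1, so the inverse exists.
Bézout: 1 = −142·2777 + 635·621.
So 621⁻¹ ≡ 635 (mod 2777).

635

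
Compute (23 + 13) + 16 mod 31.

21

23 + 13 = 36 ≡ 5 (mod 31)
5 + 16 = 21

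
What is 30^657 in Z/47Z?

By square-and-multiply:
30^1 ≡ 30 (mod 47)
30^2 ≡ 30^2 = 900 ≡ 7 (mod 47)
30^4 ≡ 7^2 = 49 ≡ 2 (mod 47)
30^8 ≡ 2^2 = 4 (mod 47)
30^16 ≡ 4^2 = 16 (mod 47)
30^32 ≡ 16^2 = 256 ≡ 21 (mod 47)
30^64 ≡ 21^2 = 441 ≡ 18 (mod 47)
30^128 ≡ 18^2 = 324 ≡ 42 (mod 47)
30^256 ≡ 42^2 = 1764 ≡ 25 (mod 47)
30^512 ≡ 25^2 = 625 ≡ 14 (mod 47)
30^657 = 30^512 * 30^128 * 30^16 * 30^1 ≡ 14 * 42 * 16 * 30 (mod 47).
Accumulate the product:
14 * 42 = 588 ≡ 24
24 * 16 = 384 ≡ 8
8 * 30 = 240 ≡ 5

5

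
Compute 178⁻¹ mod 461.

Apply the Euclidean algorithm and back-substitute:
461 = 2*178 + 105
178 = 1*105 + 73
105 = 1*73 + 32
73 = 2*32 + 9
32 = 3*9 + 5
9 = 1*5 + 4
5 = 1*4 + 1
4 = 4*1 + 0
gcd(178, 461) = 1, so the inverse exists.
Bézout: 1 = 39*461 − 101*178.
So 178⁻¹ ≡ −101 ≡ 360 (mod 461).

360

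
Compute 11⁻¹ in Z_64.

Run the extended Euclidean algorithm:
64 = 5*11 + 9
11 = 1*9 + 2
9 = 4*2 + 1
2 = 2*1 + 0
gcd(11, 64) = 1, so the inverse exists.
Back-substitute for 1:
1 = 1*9 − 4*2
  = −4*11 + 5*9
  = 5*64 − 29*11
So 11⁻¹ ≡ −29 ≡ 35 (mod 64).

35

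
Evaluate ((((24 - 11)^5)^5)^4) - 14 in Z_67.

24 - 11 = 13
(13)^5 ≡ 46 (mod 67)
(46)^5 ≡ 18 (mod 67)
(18)^4 ≡ 54 (mod 67)
54 - 14 = 40

40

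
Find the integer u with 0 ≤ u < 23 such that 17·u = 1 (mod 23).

By the extended Euclidean algorithm:
23 = 1·17 + 6
17 = 2·6 + 5
6 = 1·5 + 1
5 = 5·1 + 0
gcd(17, 23) = 1, so the inverse exists.
Bézout: 1 = 3·23 − 4·17.
So 17⁻¹ ≡ −4 ≡ 19 (mod 23).

19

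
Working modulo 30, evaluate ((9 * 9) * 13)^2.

9

9 * 9 = 81 ≡ 21 (mod 30)
21 * 13 = 273 ≡ 3 (mod 30)
(3)^2 ≡ 9 (mod 30)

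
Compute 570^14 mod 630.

Using repeated squaring:
14 in binary is 1110, i.e. 14 = 8 + 4 + 2.
570^1 ≡ 570 (mod 630)
570^2 ≡ 570^2 = 324900 ≡ 450 (mod 630)
570^4 ≡ 450^2 = 202500 ≡ 270 (mod 630)
570^8 ≡ 270^2 = 72900 ≡ 450 (mod 630)
570^14 = 570^8 · 570^4 · 570^2 ≡ 450 · 270 · 450 (mod 630).
Accumulate the product:
450 · 270 = 121500 ≡ 540
540 · 450 = 243000 ≡ 450

450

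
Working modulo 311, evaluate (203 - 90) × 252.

175

203 - 90 = 113
113 × 252 = 28476 ≡ 175 (mod 311)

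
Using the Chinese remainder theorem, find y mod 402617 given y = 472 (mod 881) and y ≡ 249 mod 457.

881⁻¹ mod 457: 881*180 ≡ 1 (mod 457), so 881⁻¹ ≡ 180.
y = 472 + 881*((249 − 472)*180 mod 457) = 472 + 881*76 = 67428.
Check: 67428 mod 881 = 472, 67428 mod 457 = 249. ✓

67428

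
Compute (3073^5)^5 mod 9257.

4269

(3073)^5 ≡ 8248 (mod 9257)
(8248)^5 ≡ 4269 (mod 9257)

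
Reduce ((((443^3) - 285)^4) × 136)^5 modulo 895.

421

(443)^3 ≡ 692 (mod 895)
692 - 285 = 407
(407)^4 ≡ 106 (mod 895)
106 × 136 = 14416 ≡ 96 (mod 895)
(96)^5 ≡ 421 (mod 895)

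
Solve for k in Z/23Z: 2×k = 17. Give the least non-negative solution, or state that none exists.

20

gcd(2, 23) = 1, so a unique solution mod 23 exists.
2⁻¹ ≡ 12 (mod 23).
k ≡ 12×17 ≡ 20 (mod 23).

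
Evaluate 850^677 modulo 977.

By square-and-multiply:
677 in binary is 1010100101, i.e. 677 = 512 + 128 + 32 + 4 + 1.
850^1 ≡ 850 (mod 977)
850^2 ≡ 850^2 = 722500 ≡ 497 (mod 977)
850^4 ≡ 497^2 = 247009 ≡ 805 (mod 977)
850^8 ≡ 805^2 = 648025 ≡ 274 (mod 977)
850^16 ≡ 274^2 = 75076 ≡ 824 (mod 977)
850^32 ≡ 824^2 = 678976 ≡ 938 (mod 977)
850^64 ≡ 938^2 = 879844 ≡ 544 (mod 977)
850^128 ≡ 544^2 = 295936 ≡ 882 (mod 977)
850^256 ≡ 882^2 = 777924 ≡ 232 (mod 977)
850^512 ≡ 232^2 = 53824 ≡ 89 (mod 977)
850^677 = 850^512 × 850^128 × 850^32 × 850^4 × 850^1 ≡ 89 × 882 × 938 × 805 × 850 (mod 977).
Accumulate the product:
89 × 882 = 78498 ≡ 338
338 × 938 = 317044 ≡ 496
496 × 805 = 399280 ≡ 664
664 × 850 = 564400 ≡ 671

671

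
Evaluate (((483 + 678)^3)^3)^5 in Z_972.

729

483 + 678 = 1161 ≡ 189 (mod 972)
(189)^3 ≡ 729 (mod 972)
(729)^3 ≡ 729 (mod 972)
(729)^5 ≡ 729 (mod 972)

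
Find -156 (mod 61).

-156 = -3·61 + 27, so -156 ≡ 27 (mod 61).

27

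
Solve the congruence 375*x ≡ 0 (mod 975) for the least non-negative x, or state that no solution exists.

gcd(375, 975) = 75, and 75 | 0, so solutions exist.
Divide through by 75: 5*x mod 13 = 0.
5⁻¹ ≡ 8 (mod 13).
x ≡ 8*0 ≡ 0 (mod 13).
The smallest non-negative solution is x = 0.

0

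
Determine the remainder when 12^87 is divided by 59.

1

Compute successive squares:
87 in binary is 1010111, i.e. 87 = 64 + 16 + 4 + 2 + 1.
12^1 ≡ 12 (mod 59)
12^2 ≡ 12^2 = 144 ≡ 26 (mod 59)
12^4 ≡ 26^2 = 676 ≡ 27 (mod 59)
12^8 ≡ 27^2 = 729 ≡ 21 (mod 59)
12^16 ≡ 21^2 = 441 ≡ 28 (mod 59)
12^32 ≡ 28^2 = 784 ≡ 17 (mod 59)
12^64 ≡ 17^2 = 289 ≡ 53 (mod 59)
12^87 = 12^64 * 12^16 * 12^4 * 12^2 * 12^1 ≡ 53 * 28 * 27 * 26 * 12 (mod 59).
Accumulate the product:
53 * 28 = 1484 ≡ 9
9 * 27 = 243 ≡ 7
7 * 26 = 182 ≡ 5
5 * 12 = 60 ≡ 1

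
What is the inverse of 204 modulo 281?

208

Run the extended Euclidean algorithm:
281 = 1·204 + 77
204 = 2·77 + 50
77 = 1·50 + 27
50 = 1·27 + 23
27 = 1·23 + 4
23 = 5·4 + 3
4 = 1·3 + 1
3 = 3·1 + 0
gcd(204, 281) = 1, so the inverse exists.
Bézout: 1 = 53·281 − 73·204.
So 204⁻¹ ≡ −73 ≡ 208 (mod 281).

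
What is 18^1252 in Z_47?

1252 in binary is 10011100100, i.e. 1252 = 1024 + 128 + 64 + 32 + 4.
18^1 ≡ 18 (mod 47)
18^2 ≡ 18^2 = 324 ≡ 42 (mod 47)
18^4 ≡ 42^2 = 1764 ≡ 25 (mod 47)
18^8 ≡ 25^2 = 625 ≡ 14 (mod 47)
18^16 ≡ 14^2 = 196 ≡ 8 (mod 47)
18^32 ≡ 8^2 = 64 ≡ 17 (mod 47)
18^64 ≡ 17^2 = 289 ≡ 7 (mod 47)
18^128 ≡ 7^2 = 49 ≡ 2 (mod 47)
18^256 ≡ 2^2 = 4 (mod 47)
18^512 ≡ 4^2 = 16 (mod 47)
18^1024 ≡ 16^2 = 256 ≡ 21 (mod 47)
18^1252 = 18^1024 * 18^128 * 18^64 * 18^32 * 18^4 ≡ 21 * 2 * 7 * 17 * 25 (mod 47).
Accumulate the product:
21 * 2 = 42
42 * 7 = 294 ≡ 12
12 * 17 = 204 ≡ 16
16 * 25 = 400 ≡ 24

24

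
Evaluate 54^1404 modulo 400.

Compute successive squares:
1404 in binary is 10101111100, i.e. 1404 = 1024 + 256 + 64 + 32 + 16 + 8 + 4.
54^1 ≡ 54 (mod 400)
54^2 ≡ 54^2 = 2916 ≡ 116 (mod 400)
54^4 ≡ 116^2 = 13456 ≡ 256 (mod 400)
54^8 ≡ 256^2 = 65536 ≡ 336 (mod 400)
54^16 ≡ 336^2 = 112896 ≡ 96 (mod 400)
54^32 ≡ 96^2 = 9216 ≡ 16 (mod 400)
54^64 ≡ 16^2 = 256 (mod 400)
54^128 ≡ 256^2 = 65536 ≡ 336 (mod 400)
54^256 ≡ 336^2 = 112896 ≡ 96 (mod 400)
54^512 ≡ 96^2 = 9216 ≡ 16 (mod 400)
54^1024 ≡ 16^2 = 256 (mod 400)
54^1404 = 54^1024 · 54^256 · 54^64 · 54^32 · 54^16 · 54^8 · 54^4 ≡ 256 · 96 · 256 · 16 · 96 · 336 · 256 (mod 400).
Accumulate the product:
256 · 96 = 24576 ≡ 176
176 · 256 = 45056 ≡ 256
256 · 16 = 4096 ≡ 96
96 · 96 = 9216 ≡ 16
16 · 336 = 5376 ≡ 176
176 · 256 = 45056 ≡ 256

256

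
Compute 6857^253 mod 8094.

6857

Using repeated squaring:
253 in binary is 11111101, i.e. 253 = 128 + 64 + 32 + 16 + 8 + 4 + 1.
6857^1 ≡ 6857 (mod 8094)
6857^2 ≡ 6857^2 = 47018449 ≡ 403 (mod 8094)
6857^4 ≡ 403^2 = 162409 ≡ 529 (mod 8094)
6857^8 ≡ 529^2 = 279841 ≡ 4645 (mod 8094)
6857^16 ≡ 4645^2 = 21576025 ≡ 5515 (mod 8094)
6857^32 ≡ 5515^2 = 30415225 ≡ 6067 (mod 8094)
6857^64 ≡ 6067^2 = 36808489 ≡ 5071 (mod 8094)
6857^128 ≡ 5071^2 = 25715041 ≡ 403 (mod 8094)
6857^253 = 6857^128 * 6857^64 * 6857^32 * 6857^16 * 6857^8 * 6857^4 * 6857^1 ≡ 403 * 5071 * 6067 * 5515 * 4645 * 529 * 6857 (mod 8094).
Accumulate the product:
403 * 5071 = 2043613 ≡ 3925
3925 * 6067 = 23812975 ≡ 427
427 * 5515 = 2354905 ≡ 7645
7645 * 4645 = 35511025 ≡ 2647
2647 * 529 = 1400263 ≡ 1
1 * 6857 = 6857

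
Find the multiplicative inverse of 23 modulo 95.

62

Run the extended Euclidean algorithm:
95 = 4×23 + 3
23 = 7×3 + 2
3 = 1×2 + 1
2 = 2×1 + 0
gcd(23, 95) = 1, so the inverse exists.
Bézout: 1 = 8×95 − 33×23.
So 23⁻¹ ≡ −33 ≡ 62 (mod 95).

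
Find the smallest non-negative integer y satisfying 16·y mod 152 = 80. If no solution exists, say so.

5

gcd(16, 152) = 8, and 8 | 80, so solutions exist.
Divide through by 8: 2·y = 10 (mod 19).
2⁻¹ ≡ 10 (mod 19).
y ≡ 10·10 ≡ 5 (mod 19).
The smallest non-negative solution is y = 5.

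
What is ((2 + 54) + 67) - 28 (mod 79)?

16

2 + 54 = 56
56 + 67 = 123 ≡ 44 (mod 79)
44 - 28 = 16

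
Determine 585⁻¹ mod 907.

907 = 1*585 + 322
585 = 1*322 + 263
322 = 1*263 + 59
263 = 4*59 + 27
59 = 2*27 + 5
27 = 5*5 + 2
5 = 2*2 + 1
2 = 2*1 + 0
gcd(585, 907) = 1, so the inverse exists.
Bézout: 1 = 238*907 − 369*585.
So 585⁻¹ ≡ −369 ≡ 538 (mod 907).

538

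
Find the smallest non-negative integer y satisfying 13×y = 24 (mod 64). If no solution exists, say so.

gcd(13, 64) = 1, so a unique solution mod 64 exists.
13⁻¹ ≡ 5 (mod 64).
y ≡ 5×24 ≡ 56 (mod 64).

56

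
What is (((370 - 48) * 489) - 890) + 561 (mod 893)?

370 - 48 = 322
322 * 489 = 157458 ≡ 290 (mod 893)
290 - 890 = -600 ≡ 293 (mod 893)
293 + 561 = 854

854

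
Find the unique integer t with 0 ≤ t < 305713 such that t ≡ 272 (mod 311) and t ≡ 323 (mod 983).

311⁻¹ mod 983: 311*806 ≡ 1 (mod 983), so 311⁻¹ ≡ 806.
t = 272 + 311*((323 − 272)*806 mod 983) = 272 + 311*803 = 250005.
Check: 250005 mod 311 = 272, 250005 mod 983 = 323. ✓

250005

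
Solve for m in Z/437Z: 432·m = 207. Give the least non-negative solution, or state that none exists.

46

gcd(432, 437) = 1, so a unique solution mod 437 exists.
432⁻¹ ≡ 262 (mod 437).
m ≡ 262·207 ≡ 46 (mod 437).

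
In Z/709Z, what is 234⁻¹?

506

By the extended Euclidean algorithm:
709 = 3·234 + 7
234 = 33·7 + 3
7 = 2·3 + 1
3 = 3·1 + 0
gcd(234, 709) = 1, so the inverse exists.
Bézout: 1 = 67·709 − 203·234.
So 234⁻¹ ≡ −203 ≡ 506 (mod 709).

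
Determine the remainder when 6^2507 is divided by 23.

2507 in binary is 100111001011, i.e. 2507 = 2048 + 256 + 128 + 64 + 8 + 2 + 1.
6^1 ≡ 6 (mod 23)
6^2 ≡ 6^2 = 36 ≡ 13 (mod 23)
6^4 ≡ 13^2 = 169 ≡ 8 (mod 23)
6^8 ≡ 8^2 = 64 ≡ 18 (mod 23)
6^16 ≡ 18^2 = 324 ≡ 2 (mod 23)
6^32 ≡ 2^2 = 4 (mod 23)
6^64 ≡ 4^2 = 16 (mod 23)
6^128 ≡ 16^2 = 256 ≡ 3 (mod 23)
6^256 ≡ 3^2 = 9 (mod 23)
6^512 ≡ 9^2 = 81 ≡ 12 (mod 23)
6^1024 ≡ 12^2 = 144 ≡ 6 (mod 23)
6^2048 ≡ 6^2 = 36 ≡ 13 (mod 23)
6^2507 = 6^2048 · 6^256 · 6^128 · 6^64 · 6^8 · 6^2 · 6^1 ≡ 13 · 9 · 3 · 16 · 18 · 13 · 6 (mod 23).
Accumulate the product:
13 · 9 = 117 ≡ 2
2 · 3 = 6
6 · 16 = 96 ≡ 4
4 · 18 = 72 ≡ 3
3 · 13 = 39 ≡ 16
16 · 6 = 96 ≡ 4

4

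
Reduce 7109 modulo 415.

7109 = 17*415 + 54, so 7109 ≡ 54 (mod 415).

54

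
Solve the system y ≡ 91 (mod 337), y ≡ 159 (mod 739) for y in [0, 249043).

187126

337⁻¹ mod 739: 337×432 ≡ 1 (mod 739), so 337⁻¹ ≡ 432.
y = 91 + 337×((159 − 91)×432 mod 739) = 91 + 337×555 = 187126.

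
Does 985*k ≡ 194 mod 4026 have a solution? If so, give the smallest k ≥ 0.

740

gcd(985, 4026) = 1, so a unique solution mod 4026 exists.
985⁻¹ ≡ 3511 (mod 4026).
k ≡ 3511*194 ≡ 740 (mod 4026).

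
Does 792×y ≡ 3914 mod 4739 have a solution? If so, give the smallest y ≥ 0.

2171

gcd(792, 4739) = 1, so a unique solution mod 4739 exists.
792⁻¹ ≡ 365 (mod 4739).
y ≡ 365×3914 ≡ 2171 (mod 4739).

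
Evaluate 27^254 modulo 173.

Compute successive squares:
254 in binary is 11111110, i.e. 254 = 128 + 64 + 32 + 16 + 8 + 4 + 2.
27^1 ≡ 27 (mod 173)
27^2 ≡ 27^2 = 729 ≡ 37 (mod 173)
27^4 ≡ 37^2 = 1369 ≡ 158 (mod 173)
27^8 ≡ 158^2 = 24964 ≡ 52 (mod 173)
27^16 ≡ 52^2 = 2704 ≡ 109 (mod 173)
27^32 ≡ 109^2 = 11881 ≡ 117 (mod 173)
27^64 ≡ 117^2 = 13689 ≡ 22 (mod 173)
27^128 ≡ 22^2 = 484 ≡ 138 (mod 173)
27^254 = 27^128 · 27^64 · 27^32 · 27^16 · 27^8 · 27^4 · 27^2 ≡ 138 · 22 · 117 · 109 · 52 · 158 · 37 (mod 173).
Accumulate the product:
138 · 22 = 3036 ≡ 95
95 · 117 = 11115 ≡ 43
43 · 109 = 4687 ≡ 16
16 · 52 = 832 ≡ 140
140 · 158 = 22120 ≡ 149
149 · 37 = 5513 ≡ 150

150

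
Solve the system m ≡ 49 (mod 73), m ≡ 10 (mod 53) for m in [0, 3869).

73⁻¹ mod 53: 73*8 ≡ 1 (mod 53), so 73⁻¹ ≡ 8.
m = 49 + 73*((10 − 49)*8 mod 53) = 49 + 73*6 = 487.

487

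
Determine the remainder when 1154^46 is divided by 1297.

1176

Using repeated squaring:
46 in binary is 101110, i.e. 46 = 32 + 8 + 4 + 2.
1154^1 ≡ 1154 (mod 1297)
1154^2 ≡ 1154^2 = 1331716 ≡ 994 (mod 1297)
1154^4 ≡ 994^2 = 988036 ≡ 1019 (mod 1297)
1154^8 ≡ 1019^2 = 1038361 ≡ 761 (mod 1297)
1154^16 ≡ 761^2 = 579121 ≡ 659 (mod 1297)
1154^32 ≡ 659^2 = 434281 ≡ 1083 (mod 1297)
1154^46 = 1154^32 × 1154^8 × 1154^4 × 1154^2 ≡ 1083 × 761 × 1019 × 994 (mod 1297).
Accumulate the product:
1083 × 761 = 824163 ≡ 568
568 × 1019 = 578792 ≡ 330
330 × 994 = 328020 ≡ 1176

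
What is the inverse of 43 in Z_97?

97 = 2×43 + 11
43 = 3×11 + 10
11 = 1×10 + 1
10 = 10×1 + 0
gcd(43, 97) = 1, so the inverse exists.
Back-substitute for 1:
1 = 1×11 − 1×10
  = −1×43 + 4×11
  = 4×97 − 9×43
So 43⁻¹ ≡ −9 ≡ 88 (mod 97).

88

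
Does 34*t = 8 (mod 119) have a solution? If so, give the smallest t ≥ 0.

gcd(34, 119) = 17, and 17 does not divide 8.
So the congruence has no solution.

no solution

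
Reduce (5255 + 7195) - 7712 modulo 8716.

4738

5255 + 7195 = 12450 ≡ 3734 (mod 8716)
3734 - 7712 = -3978 ≡ 4738 (mod 8716)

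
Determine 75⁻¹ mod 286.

286 = 3*75 + 61
75 = 1*61 + 14
61 = 4*14 + 5
14 = 2*5 + 4
5 = 1*4 + 1
4 = 4*1 + 0
gcd(75, 286) = 1, so the inverse exists.
Back-substitute for 1:
1 = 1*5 − 1*4
  = −1*14 + 3*5
  = 3*61 − 13*14
  = −13*75 + 16*61
  = 16*286 − 61*75
So 75⁻¹ ≡ −61 ≡ 225 (mod 286).

225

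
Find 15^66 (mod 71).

By square-and-multiply:
66 in binary is 1000010, i.e. 66 = 64 + 2.
15^1 ≡ 15 (mod 71)
15^2 ≡ 15^2 = 225 ≡ 12 (mod 71)
15^4 ≡ 12^2 = 144 ≡ 2 (mod 71)
15^8 ≡ 2^2 = 4 (mod 71)
15^16 ≡ 4^2 = 16 (mod 71)
15^32 ≡ 16^2 = 256 ≡ 43 (mod 71)
15^64 ≡ 43^2 = 1849 ≡ 3 (mod 71)
15^66 = 15^64 * 15^2 ≡ 3 * 12 (mod 71).
3 * 12 = 36 ≡ 36 (mod 71).

36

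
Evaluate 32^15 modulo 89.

15 in binary is 1111, i.e. 15 = 8 + 4 + 2 + 1.
32^1 ≡ 32 (mod 89)
32^2 ≡ 32^2 = 1024 ≡ 45 (mod 89)
32^4 ≡ 45^2 = 2025 ≡ 67 (mod 89)
32^8 ≡ 67^2 = 4489 ≡ 39 (mod 89)
32^15 = 32^8 · 32^4 · 32^2 · 32^1 ≡ 39 · 67 · 45 · 32 (mod 89).
Accumulate the product:
39 · 67 = 2613 ≡ 32
32 · 45 = 1440 ≡ 16
16 · 32 = 512 ≡ 67

67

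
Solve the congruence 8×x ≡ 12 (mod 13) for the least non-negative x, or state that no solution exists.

gcd(8, 13) = 1, so a unique solution mod 13 exists.
8⁻¹ ≡ 5 (mod 13).
x ≡ 5×12 ≡ 8 (mod 13).

8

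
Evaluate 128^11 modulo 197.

11 in binary is 1011, i.e. 11 = 8 + 2 + 1.
128^1 ≡ 128 (mod 197)
128^2 ≡ 128^2 = 16384 ≡ 33 (mod 197)
128^4 ≡ 33^2 = 1089 ≡ 104 (mod 197)
128^8 ≡ 104^2 = 10816 ≡ 178 (mod 197)
128^11 = 128^8 · 128^2 · 128^1 ≡ 178 · 33 · 128 (mod 197).
Accumulate the product:
178 · 33 = 5874 ≡ 161
161 · 128 = 20608 ≡ 120

120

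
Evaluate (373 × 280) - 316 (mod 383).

331

373 × 280 = 104440 ≡ 264 (mod 383)
264 - 316 = -52 ≡ 331 (mod 383)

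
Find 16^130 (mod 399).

100

By square-and-multiply:
16^1 ≡ 16 (mod 399)
16^2 ≡ 16^2 = 256 (mod 399)
16^4 ≡ 256^2 = 65536 ≡ 100 (mod 399)
16^8 ≡ 100^2 = 10000 ≡ 25 (mod 399)
16^16 ≡ 25^2 = 625 ≡ 226 (mod 399)
16^32 ≡ 226^2 = 51076 ≡ 4 (mod 399)
16^64 ≡ 4^2 = 16 (mod 399)
16^128 ≡ 16^2 = 256 (mod 399)
16^130 = 16^128 * 16^2 ≡ 256 * 256 (mod 399).
256 * 256 = 65536 ≡ 100 (mod 399).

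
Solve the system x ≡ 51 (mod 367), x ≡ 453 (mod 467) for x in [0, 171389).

367⁻¹ mod 467: 367·14 ≡ 1 (mod 467), so 367⁻¹ ≡ 14.
x = 51 + 367·((453 − 51)·14 mod 467) = 51 + 367·24 = 8859.

8859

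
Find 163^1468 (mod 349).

110

Compute successive squares:
1468 in binary is 10110111100, i.e. 1468 = 1024 + 256 + 128 + 32 + 16 + 8 + 4.
163^1 ≡ 163 (mod 349)
163^2 ≡ 163^2 = 26569 ≡ 45 (mod 349)
163^4 ≡ 45^2 = 2025 ≡ 280 (mod 349)
163^8 ≡ 280^2 = 78400 ≡ 224 (mod 349)
163^16 ≡ 224^2 = 50176 ≡ 269 (mod 349)
163^32 ≡ 269^2 = 72361 ≡ 118 (mod 349)
163^64 ≡ 118^2 = 13924 ≡ 313 (mod 349)
163^128 ≡ 313^2 = 97969 ≡ 249 (mod 349)
163^256 ≡ 249^2 = 62001 ≡ 228 (mod 349)
163^512 ≡ 228^2 = 51984 ≡ 332 (mod 349)
163^1024 ≡ 332^2 = 110224 ≡ 289 (mod 349)
163^1468 = 163^1024 × 163^256 × 163^128 × 163^32 × 163^16 × 163^8 × 163^4 ≡ 289 × 228 × 249 × 118 × 269 × 224 × 280 (mod 349).
Accumulate the product:
289 × 228 = 65892 ≡ 280
280 × 249 = 69720 ≡ 269
269 × 118 = 31742 ≡ 332
332 × 269 = 89308 ≡ 313
313 × 224 = 70112 ≡ 312
312 × 280 = 87360 ≡ 110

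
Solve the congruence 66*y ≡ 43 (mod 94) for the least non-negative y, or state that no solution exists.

gcd(66, 94) = 2, and 2 does not divide 43.
So the congruence has no solution.

no solution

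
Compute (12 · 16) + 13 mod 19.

12 · 16 = 192 ≡ 2 (mod 19)
2 + 13 = 15

15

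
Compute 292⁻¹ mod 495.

178

495 = 1·292 + 203
292 = 1·203 + 89
203 = 2·89 + 25
89 = 3·25 + 14
25 = 1·14 + 11
14 = 1·11 + 3
11 = 3·3 + 2
3 = 1·2 + 1
2 = 2·1 + 0
gcd(292, 495) = 1, so the inverse exists.
Back-substitute for 1:
1 = 1·3 − 1·2
  = −1·11 + 4·3
  = 4·14 − 5·11
  = −5·25 + 9·14
  = 9·89 − 32·25
  = −32·203 + 73·89
  = 73·292 − 105·203
  = −105·495 + 178·292
So 292⁻¹ ≡ 178 (mod 495).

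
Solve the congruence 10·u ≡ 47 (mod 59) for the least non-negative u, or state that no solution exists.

46

gcd(10, 59) = 1, so a unique solution mod 59 exists.
10⁻¹ ≡ 6 (mod 59).
u ≡ 6·47 ≡ 46 (mod 59).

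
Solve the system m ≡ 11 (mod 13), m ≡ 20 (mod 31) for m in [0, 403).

13⁻¹ mod 31: 13*12 ≡ 1 (mod 31), so 13⁻¹ ≡ 12.
m = 11 + 13*((20 − 11)*12 mod 31) = 11 + 13*15 = 206.
Check: 206 mod 13 = 11, 206 mod 31 = 20. ✓

206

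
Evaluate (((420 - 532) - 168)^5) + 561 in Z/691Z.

420 - 532 = -112 ≡ 579 (mod 691)
579 - 168 = 411
(411)^5 ≡ 600 (mod 691)
600 + 561 = 1161 ≡ 470 (mod 691)

470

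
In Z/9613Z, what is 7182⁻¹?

9613 = 1·7182 + 2431
7182 = 2·2431 + 2320
2431 = 1·2320 + 111
2320 = 20·111 + 100
111 = 1·100 + 11
100 = 9·11 + 1
11 = 11·1 + 0
gcd(7182, 9613) = 1, so the inverse exists.
Back-substitute for 1:
1 = 1·100 − 9·11
  = −9·111 + 10·100
  = 10·2320 − 209·111
  = −209·2431 + 219·2320
  = 219·7182 − 647·2431
  = −647·9613 + 866·7182
So 7182⁻¹ ≡ 866 (mod 9613).

866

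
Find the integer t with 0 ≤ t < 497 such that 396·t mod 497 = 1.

Apply the Euclidean algorithm and back-substitute:
497 = 1×396 + 101
396 = 3×101 + 93
101 = 1×93 + 8
93 = 11×8 + 5
8 = 1×5 + 3
5 = 1×3 + 2
3 = 1×2 + 1
2 = 2×1 + 0
gcd(396, 497) = 1, so the inverse exists.
Bézout: 1 = 149×497 − 187×396.
So 396⁻¹ ≡ −187 ≡ 310 (mod 497).

310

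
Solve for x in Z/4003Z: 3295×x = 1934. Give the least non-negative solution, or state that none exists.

gcd(3295, 4003) = 1, so a unique solution mod 4003 exists.
3295⁻¹ ≡ 2075 (mod 4003).
x ≡ 2075×1934 ≡ 2044 (mod 4003).

2044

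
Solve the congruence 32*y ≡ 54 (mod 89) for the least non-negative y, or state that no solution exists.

gcd(32, 89) = 1, so a unique solution mod 89 exists.
32⁻¹ ≡ 64 (mod 89).
y ≡ 64*54 ≡ 74 (mod 89).

74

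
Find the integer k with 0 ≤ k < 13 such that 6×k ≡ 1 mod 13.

11

13 = 2×6 + 1
6 = 6×1 + 0
gcd(6, 13) = 1, so the inverse exists.
Back-substitute for 1:
1 = 1×13 − 2×6
So 6⁻¹ ≡ −2 ≡ 11 (mod 13).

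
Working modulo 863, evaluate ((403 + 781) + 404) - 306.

403 + 781 = 1184 ≡ 321 (mod 863)
321 + 404 = 725
725 - 306 = 419

419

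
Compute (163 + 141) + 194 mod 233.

32

163 + 141 = 304 ≡ 71 (mod 233)
71 + 194 = 265 ≡ 32 (mod 233)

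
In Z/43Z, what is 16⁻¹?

35

Apply the Euclidean algorithm and back-substitute:
43 = 2*16 + 11
16 = 1*11 + 5
11 = 2*5 + 1
5 = 5*1 + 0
gcd(16, 43) = 1, so the inverse exists.
Back-substitute for 1:
1 = 1*11 − 2*5
  = −2*16 + 3*11
  = 3*43 − 8*16
So 16⁻¹ ≡ −8 ≡ 35 (mod 43).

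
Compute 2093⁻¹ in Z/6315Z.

Run the extended Euclidean algorithm:
6315 = 3·2093 + 36
2093 = 58·36 + 5
36 = 7·5 + 1
5 = 5·1 + 0
gcd(2093, 6315) = 1, so the inverse exists.
Bézout: 1 = 407·6315 − 1228·2093.
So 2093⁻¹ ≡ −1228 ≡ 5087 (mod 6315).

5087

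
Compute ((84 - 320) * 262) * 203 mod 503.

469

84 - 320 = -236 ≡ 267 (mod 503)
267 * 262 = 69954 ≡ 37 (mod 503)
37 * 203 = 7511 ≡ 469 (mod 503)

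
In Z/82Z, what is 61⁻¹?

39

82 = 1·61 + 21
61 = 2·21 + 19
21 = 1·19 + 2
19 = 9·2 + 1
2 = 2·1 + 0
gcd(61, 82) = 1, so the inverse exists.
Bézout: 1 = −29·82 + 39·61.
So 61⁻¹ ≡ 39 (mod 82).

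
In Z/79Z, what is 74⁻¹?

Apply the Euclidean algorithm and back-substitute:
79 = 1·74 + 5
74 = 14·5 + 4
5 = 1·4 + 1
4 = 4·1 + 0
gcd(74, 79) = 1, so the inverse exists.
Bézout: 1 = 15·79 − 16·74.
So 74⁻¹ ≡ −16 ≡ 63 (mod 79).

63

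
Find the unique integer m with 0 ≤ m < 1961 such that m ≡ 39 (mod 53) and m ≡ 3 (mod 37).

53⁻¹ mod 37: 53×7 ≡ 1 (mod 37), so 53⁻¹ ≡ 7.
m = 39 + 53×((3 − 39)×7 mod 37) = 39 + 53×7 = 410.

410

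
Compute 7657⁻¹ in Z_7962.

7962 = 1*7657 + 305
7657 = 25*305 + 32
305 = 9*32 + 17
32 = 1*17 + 15
17 = 1*15 + 2
15 = 7*2 + 1
2 = 2*1 + 0
gcd(7657, 7962) = 1, so the inverse exists.
Bézout: 1 = −3590*7962 + 3733*7657.
So 7657⁻¹ ≡ 3733 (mod 7962).

3733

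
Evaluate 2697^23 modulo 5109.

102

Compute successive squares:
23 in binary is 10111, i.e. 23 = 16 + 4 + 2 + 1.
2697^1 ≡ 2697 (mod 5109)
2697^2 ≡ 2697^2 = 7273809 ≡ 3702 (mod 5109)
2697^4 ≡ 3702^2 = 13704804 ≡ 2466 (mod 5109)
2697^8 ≡ 2466^2 = 6081156 ≡ 1446 (mod 5109)
2697^16 ≡ 1446^2 = 2090916 ≡ 1335 (mod 5109)
2697^23 = 2697^16 × 2697^4 × 2697^2 × 2697^1 ≡ 1335 × 2466 × 3702 × 2697 (mod 5109).
Accumulate the product:
1335 × 2466 = 3292110 ≡ 1914
1914 × 3702 = 7085628 ≡ 4554
4554 × 2697 = 12282138 ≡ 102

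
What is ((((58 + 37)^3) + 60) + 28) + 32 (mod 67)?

29

58 + 37 = 95 ≡ 28 (mod 67)
(28)^3 ≡ 43 (mod 67)
43 + 60 = 103 ≡ 36 (mod 67)
36 + 28 = 64
64 + 32 = 96 ≡ 29 (mod 67)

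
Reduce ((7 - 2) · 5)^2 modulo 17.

7 - 2 = 5
5 · 5 = 25 ≡ 8 (mod 17)
(8)^2 ≡ 13 (mod 17)

13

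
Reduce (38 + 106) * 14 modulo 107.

90

38 + 106 = 144 ≡ 37 (mod 107)
37 * 14 = 518 ≡ 90 (mod 107)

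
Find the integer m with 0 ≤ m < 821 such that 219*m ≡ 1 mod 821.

15

Run the extended Euclidean algorithm:
821 = 3×219 + 164
219 = 1×164 + 55
164 = 2×55 + 54
55 = 1×54 + 1
54 = 54×1 + 0
gcd(219, 821) = 1, so the inverse exists.
Bézout: 1 = −4×821 + 15×219.
So 219⁻¹ ≡ 15 (mod 821).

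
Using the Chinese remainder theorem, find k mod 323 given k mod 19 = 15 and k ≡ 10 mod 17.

129

19⁻¹ mod 17: 19*9 ≡ 1 (mod 17), so 19⁻¹ ≡ 9.
k = 15 + 19*((10 − 15)*9 mod 17) = 15 + 19*6 = 129.
Check: 129 mod 19 = 15, 129 mod 17 = 10. ✓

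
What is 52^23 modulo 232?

By square-and-multiply:
52^1 ≡ 52 (mod 232)
52^2 ≡ 52^2 = 2704 ≡ 152 (mod 232)
52^4 ≡ 152^2 = 23104 ≡ 136 (mod 232)
52^8 ≡ 136^2 = 18496 ≡ 168 (mod 232)
52^16 ≡ 168^2 = 28224 ≡ 152 (mod 232)
52^23 = 52^16 * 52^4 * 52^2 * 52^1 ≡ 152 * 136 * 152 * 52 (mod 232).
Accumulate the product:
152 * 136 = 20672 ≡ 24
24 * 152 = 3648 ≡ 168
168 * 52 = 8736 ≡ 152

152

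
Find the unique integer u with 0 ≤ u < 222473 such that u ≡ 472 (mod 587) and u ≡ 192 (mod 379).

93805

587⁻¹ mod 379: 587·82 ≡ 1 (mod 379), so 587⁻¹ ≡ 82.
u = 472 + 587·((192 − 472)·82 mod 379) = 472 + 587·159 = 93805.
Check: 93805 mod 587 = 472, 93805 mod 379 = 192. ✓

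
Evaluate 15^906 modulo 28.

Using repeated squaring:
906 in binary is 1110001010, i.e. 906 = 512 + 256 + 128 + 8 + 2.
15^1 ≡ 15 (mod 28)
15^2 ≡ 15^2 = 225 ≡ 1 (mod 28)
15^4 ≡ 1^2 = 1 (mod 28)
15^8 ≡ 1^2 = 1 (mod 28)
15^16 ≡ 1^2 = 1 (mod 28)
15^32 ≡ 1^2 = 1 (mod 28)
15^64 ≡ 1^2 = 1 (mod 28)
15^128 ≡ 1^2 = 1 (mod 28)
15^256 ≡ 1^2 = 1 (mod 28)
15^512 ≡ 1^2 = 1 (mod 28)
15^906 = 15^512 × 15^256 × 15^128 × 15^8 × 15^2 ≡ 1 × 1 × 1 × 1 × 1 (mod 28).
Accumulate the product:
1 × 1 = 1
1 × 1 = 1
1 × 1 = 1
1 × 1 = 1

1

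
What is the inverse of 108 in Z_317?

91

Apply the Euclidean algorithm and back-substitute:
317 = 2×108 + 101
108 = 1×101 + 7
101 = 14×7 + 3
7 = 2×3 + 1
3 = 3×1 + 0
gcd(108, 317) = 1, so the inverse exists.
Back-substitute for 1:
1 = 1×7 − 2×3
  = −2×101 + 29×7
  = 29×108 − 31×101
  = −31×317 + 91×108
So 108⁻¹ ≡ 91 (mod 317).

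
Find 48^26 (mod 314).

144

26 in binary is 11010, i.e. 26 = 16 + 8 + 2.
48^1 ≡ 48 (mod 314)
48^2 ≡ 48^2 = 2304 ≡ 106 (mod 314)
48^4 ≡ 106^2 = 11236 ≡ 246 (mod 314)
48^8 ≡ 246^2 = 60516 ≡ 228 (mod 314)
48^16 ≡ 228^2 = 51984 ≡ 174 (mod 314)
48^26 = 48^16 * 48^8 * 48^2 ≡ 174 * 228 * 106 (mod 314).
Accumulate the product:
174 * 228 = 39672 ≡ 108
108 * 106 = 11448 ≡ 144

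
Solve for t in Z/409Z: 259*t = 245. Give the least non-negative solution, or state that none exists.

12

gcd(259, 409) = 1, so a unique solution mod 409 exists.
259⁻¹ ≡ 379 (mod 409).
t ≡ 379*245 ≡ 12 (mod 409).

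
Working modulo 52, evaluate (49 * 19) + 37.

32

49 * 19 = 931 ≡ 47 (mod 52)
47 + 37 = 84 ≡ 32 (mod 52)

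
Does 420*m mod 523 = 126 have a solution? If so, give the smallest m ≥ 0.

gcd(420, 523) = 1, so a unique solution mod 523 exists.
420⁻¹ ≡ 66 (mod 523).
m ≡ 66*126 ≡ 471 (mod 523).

471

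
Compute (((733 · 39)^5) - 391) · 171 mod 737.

234

733 · 39 = 28587 ≡ 581 (mod 737)
(581)^5 ≡ 276 (mod 737)
276 - 391 = -115 ≡ 622 (mod 737)
622 · 171 = 106362 ≡ 234 (mod 737)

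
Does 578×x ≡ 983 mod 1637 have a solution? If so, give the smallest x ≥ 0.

gcd(578, 1637) = 1, so a unique solution mod 1637 exists.
578⁻¹ ≡ 1232 (mod 1637).
x ≡ 1232×983 ≡ 1313 (mod 1637).

1313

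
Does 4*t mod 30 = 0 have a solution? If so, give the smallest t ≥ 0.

0

gcd(4, 30) = 2, and 2 | 0, so solutions exist.
Divide through by 2: 2*t = 0 (mod 15).
2⁻¹ ≡ 8 (mod 15).
t ≡ 8*0 ≡ 0 (mod 15).
The smallest non-negative solution is t = 0.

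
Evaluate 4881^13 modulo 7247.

Compute successive squares:
13 in binary is 1101, i.e. 13 = 8 + 4 + 1.
4881^1 ≡ 4881 (mod 7247)
4881^2 ≡ 4881^2 = 23824161 ≡ 3272 (mod 7247)
4881^4 ≡ 3272^2 = 10705984 ≡ 2165 (mod 7247)
4881^8 ≡ 2165^2 = 4687225 ≡ 5663 (mod 7247)
4881^13 = 4881^8 × 4881^4 × 4881^1 ≡ 5663 × 2165 × 4881 (mod 7247).
Accumulate the product:
5663 × 2165 = 12260395 ≡ 5718
5718 × 4881 = 27909558 ≡ 1361

1361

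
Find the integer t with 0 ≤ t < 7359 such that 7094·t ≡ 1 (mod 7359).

7359 = 1×7094 + 265
7094 = 26×265 + 204
265 = 1×204 + 61
204 = 3×61 + 21
61 = 2×21 + 19
21 = 1×19 + 2
19 = 9×2 + 1
2 = 2×1 + 0
gcd(7094, 7359) = 1, so the inverse exists.
Back-substitute for 1:
1 = 1×19 − 9×2
  = −9×21 + 10×19
  = 10×61 − 29×21
  = −29×204 + 97×61
  = 97×265 − 126×204
  = −126×7094 + 3373×265
  = 3373×7359 − 3499×7094
So 7094⁻¹ ≡ −3499 ≡ 3860 (mod 7359).

3860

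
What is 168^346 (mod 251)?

Compute successive squares:
346 in binary is 101011010, i.e. 346 = 256 + 64 + 16 + 8 + 2.
168^1 ≡ 168 (mod 251)
168^2 ≡ 168^2 = 28224 ≡ 112 (mod 251)
168^4 ≡ 112^2 = 12544 ≡ 245 (mod 251)
168^8 ≡ 245^2 = 60025 ≡ 36 (mod 251)
168^16 ≡ 36^2 = 1296 ≡ 41 (mod 251)
168^32 ≡ 41^2 = 1681 ≡ 175 (mod 251)
168^64 ≡ 175^2 = 30625 ≡ 3 (mod 251)
168^128 ≡ 3^2 = 9 (mod 251)
168^256 ≡ 9^2 = 81 (mod 251)
168^346 = 168^256 · 168^64 · 168^16 · 168^8 · 168^2 ≡ 81 · 3 · 41 · 36 · 112 (mod 251).
Accumulate the product:
81 · 3 = 243
243 · 41 = 9963 ≡ 174
174 · 36 = 6264 ≡ 240
240 · 112 = 26880 ≡ 23

23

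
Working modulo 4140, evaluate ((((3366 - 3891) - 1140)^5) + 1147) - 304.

2238

3366 - 3891 = -525 ≡ 3615 (mod 4140)
3615 - 1140 = 2475
(2475)^5 ≡ 1395 (mod 4140)
1395 + 1147 = 2542
2542 - 304 = 2238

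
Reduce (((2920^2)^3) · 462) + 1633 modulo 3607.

3287

(2920)^2 ≡ 3059 (mod 3607)
(3059)^3 ≡ 2783 (mod 3607)
2783 · 462 = 1285746 ≡ 1654 (mod 3607)
1654 + 1633 = 3287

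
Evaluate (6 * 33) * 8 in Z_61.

59

6 * 33 = 198 ≡ 15 (mod 61)
15 * 8 = 120 ≡ 59 (mod 61)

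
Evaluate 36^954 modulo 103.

64

By square-and-multiply:
954 in binary is 1110111010, i.e. 954 = 512 + 256 + 128 + 32 + 16 + 8 + 2.
36^1 ≡ 36 (mod 103)
36^2 ≡ 36^2 = 1296 ≡ 60 (mod 103)
36^4 ≡ 60^2 = 3600 ≡ 98 (mod 103)
36^8 ≡ 98^2 = 9604 ≡ 25 (mod 103)
36^16 ≡ 25^2 = 625 ≡ 7 (mod 103)
36^32 ≡ 7^2 = 49 (mod 103)
36^64 ≡ 49^2 = 2401 ≡ 32 (mod 103)
36^128 ≡ 32^2 = 1024 ≡ 97 (mod 103)
36^256 ≡ 97^2 = 9409 ≡ 36 (mod 103)
36^512 ≡ 36^2 = 1296 ≡ 60 (mod 103)
36^954 = 36^512 · 36^256 · 36^128 · 36^32 · 36^16 · 36^8 · 36^2 ≡ 60 · 36 · 97 · 49 · 7 · 25 · 60 (mod 103).
Accumulate the product:
60 · 36 = 2160 ≡ 100
100 · 97 = 9700 ≡ 18
18 · 49 = 882 ≡ 58
58 · 7 = 406 ≡ 97
97 · 25 = 2425 ≡ 56
56 · 60 = 3360 ≡ 64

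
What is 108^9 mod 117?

90

By square-and-multiply:
9 in binary is 1001, i.e. 9 = 8 + 1.
108^1 ≡ 108 (mod 117)
108^2 ≡ 108^2 = 11664 ≡ 81 (mod 117)
108^4 ≡ 81^2 = 6561 ≡ 9 (mod 117)
108^8 ≡ 9^2 = 81 (mod 117)
108^9 = 108^8 · 108^1 ≡ 81 · 108 (mod 117).
81 · 108 = 8748 ≡ 90 (mod 117).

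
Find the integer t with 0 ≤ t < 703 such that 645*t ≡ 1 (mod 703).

303

703 = 1×645 + 58
645 = 11×58 + 7
58 = 8×7 + 2
7 = 3×2 + 1
2 = 2×1 + 0
gcd(645, 703) = 1, so the inverse exists.
Back-substitute for 1:
1 = 1×7 − 3×2
  = −3×58 + 25×7
  = 25×645 − 278×58
  = −278×703 + 303×645
So 645⁻¹ ≡ 303 (mod 703).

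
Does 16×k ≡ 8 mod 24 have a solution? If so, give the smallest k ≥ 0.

2

gcd(16, 24) = 8, and 8 | 8, so solutions exist.
Divide through by 8: 2×k = 1 (mod 3).
2⁻¹ ≡ 2 (mod 3).
k ≡ 2×1 ≡ 2 (mod 3).
The smallest non-negative solution is k = 2.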